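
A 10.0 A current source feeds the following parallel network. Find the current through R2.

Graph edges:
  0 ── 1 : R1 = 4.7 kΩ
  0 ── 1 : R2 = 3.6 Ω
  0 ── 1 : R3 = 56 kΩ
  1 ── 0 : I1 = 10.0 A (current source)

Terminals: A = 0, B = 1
All resistors sit directly between nodes 0 and 1, so they are in parallel and share one voltage V; the full source current 10 A splits among them.
1/R_par = 1/4700 + 1/3.6 + 1/56000 = 0.278 S  =>  R_par = 3.597 Ω
V = I × R_par = 10 × 3.597 = 35.97 V
I_R2 = V/R2 = 35.97/3.6 = 9.992 A

Final answer: 9.992 A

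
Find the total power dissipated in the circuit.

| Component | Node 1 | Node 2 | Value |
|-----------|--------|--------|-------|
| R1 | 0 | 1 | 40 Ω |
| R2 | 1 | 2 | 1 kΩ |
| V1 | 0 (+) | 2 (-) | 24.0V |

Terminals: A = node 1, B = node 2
Nodal analysis, taking node 2 as the 0 V reference.
Source V1 fixes V_0 = 24 V.
KCL at each unknown node (sum of currents leaving = 0; resistances in Ω):
  Node 1: (V_1 - 24)/40 + (V_1 - 0)/1000 = 0
Collecting terms: 0.026 × V_1 = 0.6  =>  V_1 = 23.08 V
Power in each resistor, P = (ΔV)²/R:
  P_R1 = (24 - 23.08)²/40 = 0.0213 W
  P_R2 = (23.08 - 0)²/1000 = 0.5325 W
P_total = P_R1 + P_R2 = 0.5538 W

Final answer: 0.5538 W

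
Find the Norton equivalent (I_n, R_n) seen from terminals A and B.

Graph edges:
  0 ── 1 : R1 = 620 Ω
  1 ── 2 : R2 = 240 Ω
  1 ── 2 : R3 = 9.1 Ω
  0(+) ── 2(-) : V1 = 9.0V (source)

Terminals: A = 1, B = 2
Find the Thévenin equivalent first; then I_n = V_th/R_th and R_n = R_th.
Step 1 — V_th is the open-circuit voltage V_A - V_B (nothing connected across the terminals).
Nodal analysis, taking node 2 as the 0 V reference.
Source V1 fixes V_0 = 9 V.
KCL at each unknown node (sum of currents leaving = 0; resistances in Ω):
  Node 1: (V_1 - 9)/620 + (V_1 - 0)/240 + (V_1 - 0)/9.1 = 0
Collecting terms: 0.1157 × V_1 = 0.01452  =>  V_1 = 0.1255 V
V_th = V_1 - V_2 = 0.1255 - 0 = 0.1255 V
Step 2 — R_th: zero the source — replace V1 by a short circuit (node 2 merges into node 0) — and find the resistance seen between A (node 1) and B (node 0).
Reduce the network between node 1 (A) and node 0 (B) by series/parallel combination:
  Rp1 = R1 ‖ R2 ‖ R3 (parallel, all between nodes 0 and 1) = 1/(1/620 + 1/240 + 1/9.1) = 8.645 Ω
R_th = 8.645 Ω
I_n = V_th/R_th = 0.1255/8.645 = 0.01452 A, and R_n = R_th = 8.645 Ω

Final answer: I_n = 0.01452 A, R_n = 8.645 Ω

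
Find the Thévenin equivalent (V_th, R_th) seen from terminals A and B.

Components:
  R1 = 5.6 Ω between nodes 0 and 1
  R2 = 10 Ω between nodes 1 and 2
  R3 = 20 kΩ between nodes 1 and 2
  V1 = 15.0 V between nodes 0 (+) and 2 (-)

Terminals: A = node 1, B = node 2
Step 1 — V_th is the open-circuit voltage V_A - V_B (nothing connected across the terminals).
Nodal analysis, taking node 2 as the 0 V reference.
Source V1 fixes V_0 = 15 V.
KCL at each unknown node (sum of currents leaving = 0; resistances in Ω):
  Node 1: (V_1 - 15)/5.6 + (V_1 - 0)/10 + (V_1 - 0)/20000 = 0
Collecting terms: 0.2786 × V_1 = 2.679  =>  V_1 = 9.614 V
V_th = V_1 - V_2 = 9.614 - 0 = 9.614 V
Step 2 — R_th: zero the source — replace V1 by a short circuit (node 2 merges into node 0) — and find the resistance seen between A (node 1) and B (node 0).
Reduce the network between node 1 (A) and node 0 (B) by series/parallel combination:
  Rp1 = R1 ‖ R2 ‖ R3 (parallel, all between nodes 0 and 1) = 1/(1/5.6 + 1/10 + 1/20000) = 3.589 Ω
R_th = 3.589 Ω

Final answer: V_th = 9.614 V, R_th = 3.589 Ω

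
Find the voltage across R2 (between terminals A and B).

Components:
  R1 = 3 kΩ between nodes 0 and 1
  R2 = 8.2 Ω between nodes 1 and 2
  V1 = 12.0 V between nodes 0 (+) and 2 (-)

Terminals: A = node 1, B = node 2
R1 and R2 are in series across V1 (node 0 → node 1 → node 2), and the output A–B is taken across R2, so this is a voltage divider.
Series current: I = V1/(R1 + R2) = 12/(3000 + 8.2) = 12/3008 = 0.003989 A
V_R2 = I × R2 = V1 × R2/(R1 + R2) = 12 × 8.2/3008 = 0.03271 V

Final answer: 0.03271 V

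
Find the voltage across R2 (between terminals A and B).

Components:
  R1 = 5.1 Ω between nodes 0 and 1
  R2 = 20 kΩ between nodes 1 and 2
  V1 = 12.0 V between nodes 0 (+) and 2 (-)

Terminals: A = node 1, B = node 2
R1 and R2 are in series across V1 (node 0 → node 1 → node 2), and the output A–B is taken across R2, so this is a voltage divider.
Series current: I = V1/(R1 + R2) = 12/(5.1 + 20000) = 12/20010 = 0.0005998 A
V_R2 = I × R2 = V1 × R2/(R1 + R2) = 12 × 20000/20010 = 12 V

Final answer: 12 V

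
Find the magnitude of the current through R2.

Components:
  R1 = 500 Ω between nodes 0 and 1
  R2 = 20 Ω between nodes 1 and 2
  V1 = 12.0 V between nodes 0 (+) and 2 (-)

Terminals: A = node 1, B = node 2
Nodal analysis, taking node 2 as the 0 V reference.
Source V1 fixes V_0 = 12 V.
KCL at each unknown node (sum of currents leaving = 0; resistances in Ω):
  Node 1: (V_1 - 12)/500 + (V_1 - 0)/20 = 0
Collecting terms: 0.052 × V_1 = 0.024  =>  V_1 = 0.4615 V
I_R2 = (V_1 - V_2)/R2 = (0.4615 - 0)/20 = 0.02308 A
|I_R2| = 0.02308 A

Final answer: |I_R2| = 0.02308 A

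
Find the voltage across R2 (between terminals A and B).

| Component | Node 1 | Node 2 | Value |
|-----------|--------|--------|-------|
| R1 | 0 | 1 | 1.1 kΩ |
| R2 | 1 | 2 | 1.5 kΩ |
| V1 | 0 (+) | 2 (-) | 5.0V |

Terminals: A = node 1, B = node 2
R1 and R2 are in series across V1 (node 0 → node 1 → node 2), and the output A–B is taken across R2, so this is a voltage divider.
Series current: I = V1/(R1 + R2) = 5/(1100 + 1500) = 5/2600 = 0.001923 A
V_R2 = I × R2 = V1 × R2/(R1 + R2) = 5 × 1500/2600 = 2.885 V

Final answer: 2.885 V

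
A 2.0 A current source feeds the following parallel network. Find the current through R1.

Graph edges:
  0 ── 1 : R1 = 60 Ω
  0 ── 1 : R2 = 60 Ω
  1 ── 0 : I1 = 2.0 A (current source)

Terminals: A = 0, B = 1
All resistors sit directly between nodes 0 and 1, so they are in parallel and share one voltage V; the full source current 2 A splits among them.
1/R_par = 1/60 + 1/60 = 0.03333 S  =>  R_par = 30 Ω
V = I × R_par = 2 × 30 = 60 V
I_R1 = V/R1 = 60/60 = 1 A

Final answer: 1 A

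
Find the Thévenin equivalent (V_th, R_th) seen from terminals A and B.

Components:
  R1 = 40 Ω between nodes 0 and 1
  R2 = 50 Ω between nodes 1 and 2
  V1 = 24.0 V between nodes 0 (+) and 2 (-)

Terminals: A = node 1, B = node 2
Step 1 — V_th is the open-circuit voltage V_A - V_B (nothing connected across the terminals).
Nodal analysis, taking node 2 as the 0 V reference.
Source V1 fixes V_0 = 24 V.
KCL at each unknown node (sum of currents leaving = 0; resistances in Ω):
  Node 1: (V_1 - 24)/40 + (V_1 - 0)/50 = 0
Collecting terms: 0.045 × V_1 = 0.6  =>  V_1 = 13.33 V
V_th = V_1 - V_2 = 13.33 - 0 = 13.33 V
Step 2 — R_th: zero the source — replace V1 by a short circuit (node 2 merges into node 0) — and find the resistance seen between A (node 1) and B (node 0).
Reduce the network between node 1 (A) and node 0 (B) by series/parallel combination:
  Rp1 = R1 ‖ R2 (parallel, both between nodes 0 and 1) = 1/(1/40 + 1/50) = 22.22 Ω
R_th = 22.22 Ω

Final answer: V_th = 13.33 V, R_th = 22.22 Ω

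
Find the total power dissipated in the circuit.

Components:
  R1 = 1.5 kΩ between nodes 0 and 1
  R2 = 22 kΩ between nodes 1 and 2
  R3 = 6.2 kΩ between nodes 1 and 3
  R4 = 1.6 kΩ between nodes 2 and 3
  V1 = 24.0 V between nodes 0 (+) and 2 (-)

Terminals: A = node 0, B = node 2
Nodal analysis, taking node 2 as the 0 V reference.
Source V1 fixes V_0 = 24 V.
KCL at each unknown node (sum of currents leaving = 0; resistances in Ω):
  Node 1: (V_1 - 24)/1500 + (V_1 - 0)/22000 + (V_1 - V_3)/6200 = 0
  Node 3: (V_3 - V_1)/6200 + (V_3 - 0)/1600 = 0
Collecting terms (coefficients in siemens):
  0.0008734·V_1 - 0.0001613·V_3 = 0.016
  0.0007863·V_3 - 0.0001613·V_1 = 0
Determinant D = (0.0008734)(0.0007863) - (-0.0001613)(-0.0001613) = 0.0000006607
V_1 = [(0.016)(0.0007863) - (-0.0001613)(0)]/D = 19.04 V
V_3 = [(0.0008734)(0) - (0.016)(-0.0001613)]/D = 3.906 V
Power in each resistor, P = (ΔV)²/R:
  P_R1 = (24 - 19.04)²/1500 = 0.0164 W
  P_R2 = (19.04 - 0)²/22000 = 0.01648 W
  P_R3 = (19.04 - 3.906)²/6200 = 0.03694 W
  P_R4 = (0 - 3.906)²/1600 = 0.009534 W
P_total = P_R1 + P_R2 + P_R3 + P_R4 = 0.07936 W

Final answer: 0.07936 W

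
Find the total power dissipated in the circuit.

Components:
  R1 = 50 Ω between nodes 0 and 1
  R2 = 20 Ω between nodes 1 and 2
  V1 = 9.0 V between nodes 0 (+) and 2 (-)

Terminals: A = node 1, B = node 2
Nodal analysis, taking node 2 as the 0 V reference.
Source V1 fixes V_0 = 9 V.
KCL at each unknown node (sum of currents leaving = 0; resistances in Ω):
  Node 1: (V_1 - 9)/50 + (V_1 - 0)/20 = 0
Collecting terms: 0.07 × V_1 = 0.18  =>  V_1 = 2.571 V
Power in each resistor, P = (ΔV)²/R:
  P_R1 = (9 - 2.571)²/50 = 0.8265 W
  P_R2 = (2.571 - 0)²/20 = 0.3306 W
P_total = P_R1 + P_R2 = 1.157 W

Final answer: 1.157 W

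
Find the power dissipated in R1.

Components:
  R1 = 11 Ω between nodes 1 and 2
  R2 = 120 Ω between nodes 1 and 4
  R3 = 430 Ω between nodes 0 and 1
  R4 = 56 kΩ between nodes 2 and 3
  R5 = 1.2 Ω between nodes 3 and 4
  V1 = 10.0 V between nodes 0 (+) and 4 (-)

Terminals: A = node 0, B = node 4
Nodal analysis, taking node 4 as the 0 V reference.
Source V1 fixes V_0 = 10 V.
KCL at each unknown node (sum of currents leaving = 0; resistances in Ω):
  Node 1: (V_1 - V_2)/11 + (V_1 - 0)/120 + (V_1 - 10)/430 = 0
  Node 2: (V_2 - V_1)/11 + (V_2 - V_3)/56000 = 0
  Node 3: (V_3 - V_2)/56000 + (V_3 - 0)/1.2 = 0
Collecting terms (coefficients in siemens):
  0.1016·V_1 - 0.09091·V_2 = 0.02326
  0.09093·V_2 - 0.09091·V_1 - 0.00001786·V_3 = 0
  0.8334·V_3 - 0.00001786·V_2 = 0
Solving these 3 simultaneous equations (Gaussian elimination) gives:
  V_1 = 2.178 V, V_2 = 2.178 V, V_3 = 0.00004666 V
I_R1 = (V_1 - V_2)/R1 = (2.178 - 2.178)/11 = 0.00003889 A
P_R1 = I_R1² × R1 = (0.00003889)² × 11 = 0.00000001663 W

Final answer: 1.663e-08 W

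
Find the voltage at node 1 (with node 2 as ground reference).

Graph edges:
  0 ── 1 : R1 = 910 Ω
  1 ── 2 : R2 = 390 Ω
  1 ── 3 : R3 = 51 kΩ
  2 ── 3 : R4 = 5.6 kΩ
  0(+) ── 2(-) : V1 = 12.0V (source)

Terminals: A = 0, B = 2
Nodal analysis, taking node 2 as the 0 V reference.
Source V1 fixes V_0 = 12 V.
KCL at each unknown node (sum of currents leaving = 0; resistances in Ω):
  Node 1: (V_1 - 12)/910 + (V_1 - 0)/390 + (V_1 - V_3)/51000 = 0
  Node 3: (V_3 - V_1)/51000 + (V_3 - 0)/5600 = 0
Collecting terms (coefficients in siemens):
  0.003683·V_1 - 0.00001961·V_3 = 0.01319
  0.0001982·V_3 - 0.00001961·V_1 = 0
Determinant D = (0.003683)(0.0001982) - (-0.00001961)(-0.00001961) = 0.0000007294
V_1 = [(0.01319)(0.0001982) - (-0.00001961)(0)]/D = 3.583 V
V_3 = [(0.003683)(0) - (0.01319)(-0.00001961)]/D = 0.3545 V
The requested potential is V_1 = 3.583 V.

Final answer: V_1 = 3.583 V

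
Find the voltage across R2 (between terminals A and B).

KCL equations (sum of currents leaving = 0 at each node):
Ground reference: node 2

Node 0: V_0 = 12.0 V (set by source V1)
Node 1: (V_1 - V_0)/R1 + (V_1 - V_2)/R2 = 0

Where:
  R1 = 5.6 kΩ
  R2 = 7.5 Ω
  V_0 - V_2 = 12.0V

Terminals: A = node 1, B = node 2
R1 and R2 are in series across V1 (node 0 → node 1 → node 2), and the output A–B is taken across R2, so this is a voltage divider.
Series current: I = V1/(R1 + R2) = 12/(5600 + 7.5) = 12/5608 = 0.00214 A
V_R2 = I × R2 = V1 × R2/(R1 + R2) = 12 × 7.5/5608 = 0.01605 V

Final answer: 0.01605 V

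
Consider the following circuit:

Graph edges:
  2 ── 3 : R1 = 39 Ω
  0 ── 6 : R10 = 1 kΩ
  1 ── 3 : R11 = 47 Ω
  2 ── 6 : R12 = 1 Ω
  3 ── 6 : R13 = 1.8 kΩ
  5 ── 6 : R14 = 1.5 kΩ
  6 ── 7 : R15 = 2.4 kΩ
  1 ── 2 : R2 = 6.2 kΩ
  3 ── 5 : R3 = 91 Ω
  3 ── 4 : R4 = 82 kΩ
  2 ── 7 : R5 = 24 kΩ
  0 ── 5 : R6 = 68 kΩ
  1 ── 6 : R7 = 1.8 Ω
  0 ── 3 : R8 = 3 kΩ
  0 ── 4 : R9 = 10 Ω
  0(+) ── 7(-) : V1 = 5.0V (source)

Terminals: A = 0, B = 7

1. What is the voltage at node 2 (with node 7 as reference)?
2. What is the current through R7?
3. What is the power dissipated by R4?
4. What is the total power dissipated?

Nodal analysis, taking node 7 as the 0 V reference.
Source V1 fixes V_0 = 5 V.
KCL at each unknown node (sum of currents leaving = 0; resistances in Ω):
  Node 1: (V_1 - V_2)/6200 + (V_1 - V_6)/1.8 + (V_1 - V_3)/47 = 0
  Node 2: (V_2 - V_3)/39 + (V_2 - V_1)/6200 + (V_2 - 0)/24000 + (V_2 - V_6)/1 = 0
  Node 3: (V_3 - V_2)/39 + (V_3 - V_5)/91 + (V_3 - V_4)/82000 + (V_3 - 5)/3000 + (V_3 - V_1)/47 + (V_3 - V_6)/1800 = 0
  Node 4: (V_4 - V_3)/82000 + (V_4 - 5)/10 = 0
  Node 5: (V_5 - V_3)/91 + (V_5 - 5)/68000 + (V_5 - V_6)/1500 = 0
  Node 6: (V_6 - V_1)/1.8 + (V_6 - 5)/1000 + (V_6 - V_2)/1 + (V_6 - V_3)/1800 + (V_6 - V_5)/1500 + (V_6 - 0)/2400 = 0
Collecting terms (coefficients in siemens):
  0.577·V_1 - 0.0001613·V_2 - 0.02128·V_3 - 0.5556·V_6 = 0
  1.026·V_2 - 0.0001613·V_1 - 0.02564·V_3 - 1·V_6 = 0
  0.05881·V_3 - 0.02128·V_1 - 0.02564·V_2 - 0.0000122·V_4 - 0.01099·V_5 - 0.0005556·V_6 = 0.001667
  0.1·V_4 - 0.0000122·V_3 = 0.5
  0.01167·V_5 - 0.01099·V_3 - 0.0006667·V_6 = 0.00007353
  1.558·V_6 - 0.5556·V_1 - 1·V_2 - 0.0005556·V_3 - 0.0006667·V_5 = 0.005
Solving these 6 simultaneous equations (Gaussian elimination) gives:
  V_1 = 3.738 V, V_2 = 3.738 V, V_3 = 3.748 V, V_4 = 5 V
  V_5 = 3.749 V, V_6 = 3.738 V
Part 1:
  Read off the nodal solution: V_2 = 3.738 V
Part 2:
  I_R7 = (V_1 - V_6)/R7 = (3.738 - 3.738)/1.8 = 0.0001959 A
  Magnitude: I_R7 = 0.0001959 A
Part 3:
  I_R4 = (V_3 - V_4)/R4 = (3.748 - 5)/82000 = -0.00001527 A
  P_R4 = I_R4² × R4 = (-0.00001527)² × 82000 = 0.00001913 W
Part 4:
  Power in each resistor, P = (ΔV)²/R:
    P_R1 = (3.738 - 3.748)²/39 = 0.000002301 W
    P_R2 = (3.738 - 3.738)²/6200 = 0.00000000001136 W
    P_R3 = (3.748 - 3.749)²/91 = 0.00000001171 W
    P_R4 = (3.748 - 5)²/82000 = 0.00001913 W
    P_R5 = (3.738 - 0)²/24000 = 0.0005822 W
    P_R6 = (5 - 3.749)²/68000 = 0.00002303 W
    P_R7 = (3.738 - 3.738)²/1.8 = 0.00000006905 W
    P_R8 = (5 - 3.748)²/3000 = 0.0005229 W
    P_R9 = (5 - 5)²/10 = 0.000000002332 W
    P_R10 = (5 - 3.738)²/1000 = 0.001593 W
    P_R11 = (3.738 - 3.748)²/47 = 0.000001804 W
    P_R12 = (3.738 - 3.738)²/1 = 0.000000007602 W
    P_R13 = (3.748 - 3.738)²/1800 = 0.00000005078 W
    P_R14 = (3.749 - 3.738)²/1500 = 0.0000000748 W
    P_R15 = (3.738 - 0)²/2400 = 0.005822 W
  P_total = P_R1 + P_R2 + P_R3 + P_R4 + P_R5 + P_R6 + P_R7 + P_R8 + P_R9 + P_R10 + P_R11 + P_R12 + P_R13 + P_R14 + P_R15 = 0.008566 W

Final answers:
1. V_2 = 3.738 V
2. I_R7 = 0.0001959 A
3. P_R4 = 1.913e-05 W
4. P_total = 0.008566 W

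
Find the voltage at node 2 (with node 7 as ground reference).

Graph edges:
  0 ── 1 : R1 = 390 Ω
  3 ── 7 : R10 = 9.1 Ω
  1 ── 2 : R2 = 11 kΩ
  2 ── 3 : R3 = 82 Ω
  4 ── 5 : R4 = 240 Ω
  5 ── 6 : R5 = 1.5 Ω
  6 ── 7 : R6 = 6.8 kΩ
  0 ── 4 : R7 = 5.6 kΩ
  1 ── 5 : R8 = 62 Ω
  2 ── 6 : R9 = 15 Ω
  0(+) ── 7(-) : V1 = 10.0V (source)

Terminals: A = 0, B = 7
Nodal analysis, taking node 7 as the 0 V reference.
Source V1 fixes V_0 = 10 V.
KCL at each unknown node (sum of currents leaving = 0; resistances in Ω):
  Node 1: (V_1 - 10)/390 + (V_1 - V_2)/11000 + (V_1 - V_5)/62 = 0
  Node 2: (V_2 - V_1)/11000 + (V_2 - V_3)/82 + (V_2 - V_6)/15 = 0
  Node 3: (V_3 - V_2)/82 + (V_3 - 0)/9.1 = 0
  Node 4: (V_4 - V_5)/240 + (V_4 - 10)/5600 = 0
  Node 5: (V_5 - V_4)/240 + (V_5 - V_6)/1.5 + (V_5 - V_1)/62 = 0
  Node 6: (V_6 - V_5)/1.5 + (V_6 - 0)/6800 + (V_6 - V_2)/15 = 0
Collecting terms (coefficients in siemens):
  0.01878·V_1 - 0.00009091·V_2 - 0.01613·V_5 = 0.02564
  0.07895·V_2 - 0.00009091·V_1 - 0.0122·V_3 - 0.06667·V_6 = 0
  0.1221·V_3 - 0.0122·V_2 = 0
  0.004345·V_4 - 0.004167·V_5 = 0.001786
  0.687·V_5 - 0.01613·V_1 - 0.004167·V_4 - 0.6667·V_6 = 0
  0.7335·V_6 - 0.06667·V_2 - 0.6667·V_5 = 0
Solving these 6 simultaneous equations (Gaussian elimination) gives:
  V_1 = 3.105 V, V_2 = 1.709 V, V_3 = 0.1707 V, V_4 = 2.344 V
  V_5 = 2.016 V, V_6 = 1.988 V
The requested potential is V_2 = 1.709 V.

Final answer: V_2 = 1.709 V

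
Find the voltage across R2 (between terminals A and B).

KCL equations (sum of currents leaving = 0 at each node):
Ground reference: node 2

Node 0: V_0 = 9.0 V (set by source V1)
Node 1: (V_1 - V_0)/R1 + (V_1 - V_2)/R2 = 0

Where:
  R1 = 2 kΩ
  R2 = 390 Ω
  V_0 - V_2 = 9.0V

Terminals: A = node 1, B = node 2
R1 and R2 are in series across V1 (node 0 → node 1 → node 2), and the output A–B is taken across R2, so this is a voltage divider.
Series current: I = V1/(R1 + R2) = 9/(2000 + 390) = 9/2390 = 0.003766 A
V_R2 = I × R2 = V1 × R2/(R1 + R2) = 9 × 390/2390 = 1.469 V

Final answer: 1.469 V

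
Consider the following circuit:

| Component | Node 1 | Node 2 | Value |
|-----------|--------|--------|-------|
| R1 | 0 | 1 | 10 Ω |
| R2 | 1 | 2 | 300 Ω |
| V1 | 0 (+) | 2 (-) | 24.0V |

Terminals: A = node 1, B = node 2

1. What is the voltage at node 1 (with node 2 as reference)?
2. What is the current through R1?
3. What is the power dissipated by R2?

Nodal analysis, taking node 2 as the 0 V reference.
Source V1 fixes V_0 = 24 V.
KCL at each unknown node (sum of currents leaving = 0; resistances in Ω):
  Node 1: (V_1 - 24)/10 + (V_1 - 0)/300 = 0
Collecting terms: 0.1033 × V_1 = 2.4  =>  V_1 = 23.23 V
Part 1:
  Read off the nodal solution: V_1 = 23.23 V
Part 2:
  I_R1 = (V_0 - V_1)/R1 = (24 - 23.23)/10 = 0.07742 A
  Magnitude: I_R1 = 0.07742 A
Part 3:
  I_R2 = (V_1 - V_2)/R2 = (23.23 - 0)/300 = 0.07742 A
  P_R2 = I_R2² × R2 = (0.07742)² × 300 = 1.798 W

Final answers:
1. V_1 = 23.23 V
2. I_R1 = 0.07742 A
3. P_R2 = 1.798 W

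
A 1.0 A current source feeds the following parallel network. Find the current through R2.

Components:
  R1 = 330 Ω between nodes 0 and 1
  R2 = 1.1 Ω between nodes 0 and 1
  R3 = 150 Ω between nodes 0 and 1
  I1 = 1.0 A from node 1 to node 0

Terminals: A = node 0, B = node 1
All resistors sit directly between nodes 0 and 1, so they are in parallel and share one voltage V; the full source current 1 A splits among them.
1/R_par = 1/330 + 1/1.1 + 1/150 = 0.9188 S  =>  R_par = 1.088 Ω
V = I × R_par = 1 × 1.088 = 1.088 V
I_R2 = V/R2 = 1.088/1.1 = 0.9894 A

Final answer: 0.9894 A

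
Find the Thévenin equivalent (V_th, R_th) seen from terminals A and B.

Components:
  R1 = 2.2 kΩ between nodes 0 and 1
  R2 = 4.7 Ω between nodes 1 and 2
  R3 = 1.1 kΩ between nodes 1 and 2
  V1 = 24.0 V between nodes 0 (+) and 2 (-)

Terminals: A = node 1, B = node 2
Step 1 — V_th is the open-circuit voltage V_A - V_B (nothing connected across the terminals).
Nodal analysis, taking node 2 as the 0 V reference.
Source V1 fixes V_0 = 24 V.
KCL at each unknown node (sum of currents leaving = 0; resistances in Ω):
  Node 1: (V_1 - 24)/2200 + (V_1 - 0)/4.7 + (V_1 - 0)/1100 = 0
Collecting terms: 0.2141 × V_1 = 0.01091  =>  V_1 = 0.05095 V
V_th = V_1 - V_2 = 0.05095 - 0 = 0.05095 V
Step 2 — R_th: zero the source — replace V1 by a short circuit (node 2 merges into node 0) — and find the resistance seen between A (node 1) and B (node 0).
Reduce the network between node 1 (A) and node 0 (B) by series/parallel combination:
  Rp1 = R1 ‖ R2 ‖ R3 (parallel, all between nodes 0 and 1) = 1/(1/2200 + 1/4.7 + 1/1100) = 4.67 Ω
R_th = 4.67 Ω

Final answer: V_th = 0.05095 V, R_th = 4.67 Ω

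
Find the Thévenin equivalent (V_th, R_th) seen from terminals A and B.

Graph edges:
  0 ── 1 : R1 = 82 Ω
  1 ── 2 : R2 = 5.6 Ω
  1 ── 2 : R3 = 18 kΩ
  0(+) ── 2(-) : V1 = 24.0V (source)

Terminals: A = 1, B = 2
Step 1 — V_th is the open-circuit voltage V_A - V_B (nothing connected across the terminals).
Nodal analysis, taking node 2 as the 0 V reference.
Source V1 fixes V_0 = 24 V.
KCL at each unknown node (sum of currents leaving = 0; resistances in Ω):
  Node 1: (V_1 - 24)/82 + (V_1 - 0)/5.6 + (V_1 - 0)/18000 = 0
Collecting terms: 0.1908 × V_1 = 0.2927  =>  V_1 = 1.534 V
V_th = V_1 - V_2 = 1.534 - 0 = 1.534 V
Step 2 — R_th: zero the source — replace V1 by a short circuit (node 2 merges into node 0) — and find the resistance seen between A (node 1) and B (node 0).
Reduce the network between node 1 (A) and node 0 (B) by series/parallel combination:
  Rp1 = R1 ‖ R2 ‖ R3 (parallel, all between nodes 0 and 1) = 1/(1/82 + 1/5.6 + 1/18000) = 5.24 Ω
R_th = 5.24 Ω

Final answer: V_th = 1.534 V, R_th = 5.24 Ω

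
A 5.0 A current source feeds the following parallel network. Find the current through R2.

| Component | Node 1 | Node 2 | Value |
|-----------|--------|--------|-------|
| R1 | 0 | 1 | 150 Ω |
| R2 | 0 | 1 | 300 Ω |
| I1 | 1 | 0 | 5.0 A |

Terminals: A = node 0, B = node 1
All resistors sit directly between nodes 0 and 1, so they are in parallel and share one voltage V; the full source current 5 A splits among them.
1/R_par = 1/150 + 1/300 = 0.01 S  =>  R_par = 100 Ω
V = I × R_par = 5 × 100 = 500 V
I_R2 = V/R2 = 500/300 = 1.667 A

Final answer: 1.667 A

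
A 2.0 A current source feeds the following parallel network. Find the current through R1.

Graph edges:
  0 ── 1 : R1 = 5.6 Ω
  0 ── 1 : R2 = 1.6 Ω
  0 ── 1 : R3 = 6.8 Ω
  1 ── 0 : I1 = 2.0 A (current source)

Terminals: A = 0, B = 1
All resistors sit directly between nodes 0 and 1, so they are in parallel and share one voltage V; the full source current 2 A splits among them.
1/R_par = 1/5.6 + 1/1.6 + 1/6.8 = 0.9506 S  =>  R_par = 1.052 Ω
V = I × R_par = 2 × 1.052 = 2.104 V
I_R1 = V/R1 = 2.104/5.6 = 0.3757 A

Final answer: 0.3757 A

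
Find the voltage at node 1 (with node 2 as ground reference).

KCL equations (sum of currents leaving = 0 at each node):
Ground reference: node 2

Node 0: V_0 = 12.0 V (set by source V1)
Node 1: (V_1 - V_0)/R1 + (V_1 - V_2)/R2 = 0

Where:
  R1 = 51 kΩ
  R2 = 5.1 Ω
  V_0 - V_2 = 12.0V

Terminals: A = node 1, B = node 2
Nodal analysis, taking node 2 as the 0 V reference.
Source V1 fixes V_0 = 12 V.
KCL at each unknown node (sum of currents leaving = 0; resistances in Ω):
  Node 1: (V_1 - 12)/51000 + (V_1 - 0)/5.1 = 0
Collecting terms: 0.1961 × V_1 = 0.0002353  =>  V_1 = 0.0012 V
The requested potential is V_1 = 0.0012 V.

Final answer: V_1 = 0.0012 V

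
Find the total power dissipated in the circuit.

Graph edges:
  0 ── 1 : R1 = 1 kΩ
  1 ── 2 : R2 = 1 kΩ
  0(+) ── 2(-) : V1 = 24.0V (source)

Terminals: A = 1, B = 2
Nodal analysis, taking node 2 as the 0 V reference.
Source V1 fixes V_0 = 24 V.
KCL at each unknown node (sum of currents leaving = 0; resistances in Ω):
  Node 1: (V_1 - 24)/1000 + (V_1 - 0)/1000 = 0
Collecting terms: 0.002 × V_1 = 0.024  =>  V_1 = 12 V
Power in each resistor, P = (ΔV)²/R:
  P_R1 = (24 - 12)²/1000 = 0.144 W
  P_R2 = (12 - 0)²/1000 = 0.144 W
P_total = P_R1 + P_R2 = 0.288 W

Final answer: 0.288 W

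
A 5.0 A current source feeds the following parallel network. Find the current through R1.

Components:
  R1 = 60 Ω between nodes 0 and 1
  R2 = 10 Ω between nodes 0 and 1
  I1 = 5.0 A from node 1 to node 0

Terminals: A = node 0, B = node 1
All resistors sit directly between nodes 0 and 1, so they are in parallel and share one voltage V; the full source current 5 A splits among them.
1/R_par = 1/60 + 1/10 = 0.1167 S  =>  R_par = 8.571 Ω
V = I × R_par = 5 × 8.571 = 42.86 V
I_R1 = V/R1 = 42.86/60 = 0.7143 A

Final answer: 0.7143 A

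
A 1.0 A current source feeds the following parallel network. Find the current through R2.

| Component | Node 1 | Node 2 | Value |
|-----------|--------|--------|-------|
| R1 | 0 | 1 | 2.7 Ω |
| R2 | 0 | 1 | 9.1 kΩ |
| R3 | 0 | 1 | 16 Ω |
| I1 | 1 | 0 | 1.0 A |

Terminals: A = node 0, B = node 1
All resistors sit directly between nodes 0 and 1, so they are in parallel and share one voltage V; the full source current 1 A splits among them.
1/R_par = 1/2.7 + 1/9100 + 1/16 = 0.433 S  =>  R_par = 2.31 Ω
V = I × R_par = 1 × 2.31 = 2.31 V
I_R2 = V/R2 = 2.31/9100 = 0.0002538 A

Final answer: 0.0002538 A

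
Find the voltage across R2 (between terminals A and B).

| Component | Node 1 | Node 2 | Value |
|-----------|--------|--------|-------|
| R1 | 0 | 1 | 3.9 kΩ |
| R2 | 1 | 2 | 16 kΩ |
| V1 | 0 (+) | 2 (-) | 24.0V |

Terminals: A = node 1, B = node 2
R1 and R2 are in series across V1 (node 0 → node 1 → node 2), and the output A–B is taken across R2, so this is a voltage divider.
Series current: I = V1/(R1 + R2) = 24/(3900 + 16000) = 24/19900 = 0.001206 A
V_R2 = I × R2 = V1 × R2/(R1 + R2) = 24 × 16000/19900 = 19.3 V

Final answer: 19.3 V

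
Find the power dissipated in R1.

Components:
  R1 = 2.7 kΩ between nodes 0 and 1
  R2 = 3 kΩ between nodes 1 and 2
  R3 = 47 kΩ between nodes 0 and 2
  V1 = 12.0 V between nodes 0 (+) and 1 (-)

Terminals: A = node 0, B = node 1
Nodal analysis, taking node 1 as the 0 V reference.
Source V1 fixes V_0 = 12 V.
KCL at each unknown node (sum of currents leaving = 0; resistances in Ω):
  Node 2: (V_2 - 0)/3000 + (V_2 - 12)/47000 = 0
Collecting terms: 0.0003546 × V_2 = 0.0002553  =>  V_2 = 0.72 V
I_R1 = (V_0 - V_1)/R1 = (12 - 0)/2700 = 0.004444 A
P_R1 = I_R1² × R1 = (0.004444)² × 2700 = 0.05333 W

Final answer: 0.05333 W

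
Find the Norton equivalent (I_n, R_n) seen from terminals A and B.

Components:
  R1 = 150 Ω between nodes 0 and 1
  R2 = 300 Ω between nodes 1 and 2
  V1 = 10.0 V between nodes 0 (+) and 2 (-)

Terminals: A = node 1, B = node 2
Find the Thévenin equivalent first; then I_n = V_th/R_th and R_n = R_th.
Step 1 — V_th is the open-circuit voltage V_A - V_B (nothing connected across the terminals).
Nodal analysis, taking node 2 as the 0 V reference.
Source V1 fixes V_0 = 10 V.
KCL at each unknown node (sum of currents leaving = 0; resistances in Ω):
  Node 1: (V_1 - 10)/150 + (V_1 - 0)/300 = 0
Collecting terms: 0.01 × V_1 = 0.06667  =>  V_1 = 6.667 V
V_th = V_1 - V_2 = 6.667 - 0 = 6.667 V
Step 2 — R_th: zero the source — replace V1 by a short circuit (node 2 merges into node 0) — and find the resistance seen between A (node 1) and B (node 0).
Reduce the network between node 1 (A) and node 0 (B) by series/parallel combination:
  Rp1 = R1 ‖ R2 (parallel, both between nodes 0 and 1) = 1/(1/150 + 1/300) = 100 Ω
R_th = 100 Ω
I_n = V_th/R_th = 6.667/100 = 0.06667 A, and R_n = R_th = 100 Ω

Final answer: I_n = 0.06667 A, R_n = 100 Ω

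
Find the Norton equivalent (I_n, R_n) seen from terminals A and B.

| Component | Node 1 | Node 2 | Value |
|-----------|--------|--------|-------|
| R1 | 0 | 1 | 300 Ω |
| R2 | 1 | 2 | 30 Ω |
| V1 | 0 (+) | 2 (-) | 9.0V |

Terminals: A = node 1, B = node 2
Find the Thévenin equivalent first; then I_n = V_th/R_th and R_n = R_th.
Step 1 — V_th is the open-circuit voltage V_A - V_B (nothing connected across the terminals).
Nodal analysis, taking node 2 as the 0 V reference.
Source V1 fixes V_0 = 9 V.
KCL at each unknown node (sum of currents leaving = 0; resistances in Ω):
  Node 1: (V_1 - 9)/300 + (V_1 - 0)/30 = 0
Collecting terms: 0.03667 × V_1 = 0.03  =>  V_1 = 0.8182 V
V_th = V_1 - V_2 = 0.8182 - 0 = 0.8182 V
Step 2 — R_th: zero the source — replace V1 by a short circuit (node 2 merges into node 0) — and find the resistance seen between A (node 1) and B (node 0).
Reduce the network between node 1 (A) and node 0 (B) by series/parallel combination:
  Rp1 = R1 ‖ R2 (parallel, both between nodes 0 and 1) = 1/(1/300 + 1/30) = 27.27 Ω
R_th = 27.27 Ω
I_n = V_th/R_th = 0.8182/27.27 = 0.03 A, and R_n = R_th = 27.27 Ω

Final answer: I_n = 0.03 A, R_n = 27.27 Ω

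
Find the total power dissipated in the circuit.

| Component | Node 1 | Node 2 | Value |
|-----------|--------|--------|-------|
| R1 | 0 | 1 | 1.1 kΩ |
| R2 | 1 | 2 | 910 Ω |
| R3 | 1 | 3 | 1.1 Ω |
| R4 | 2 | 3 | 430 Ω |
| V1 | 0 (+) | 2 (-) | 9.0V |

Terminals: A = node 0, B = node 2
Nodal analysis, taking node 2 as the 0 V reference.
Source V1 fixes V_0 = 9 V.
KCL at each unknown node (sum of currents leaving = 0; resistances in Ω):
  Node 1: (V_1 - 9)/1100 + (V_1 - 0)/910 + (V_1 - V_3)/1.1 = 0
  Node 3: (V_3 - V_1)/1.1 + (V_3 - 0)/430 = 0
Collecting terms (coefficients in siemens):
  0.9111·V_1 - 0.9091·V_3 = 0.008182
  0.9114·V_3 - 0.9091·V_1 = 0
Determinant D = (0.9111)(0.9114) - (-0.9091)(-0.9091) = 0.003944
V_1 = [(0.008182)(0.9114) - (-0.9091)(0)]/D = 1.891 V
V_3 = [(0.9111)(0) - (0.008182)(-0.9091)]/D = 1.886 V
Power in each resistor, P = (ΔV)²/R:
  P_R1 = (9 - 1.891)²/1100 = 0.04595 W
  P_R2 = (1.891 - 0)²/910 = 0.003928 W
  P_R3 = (1.891 - 1.886)²/1.1 = 0.00002116 W
  P_R4 = (0 - 1.886)²/430 = 0.00827 W
P_total = P_R1 + P_R2 + P_R3 + P_R4 = 0.05817 W

Final answer: 0.05817 W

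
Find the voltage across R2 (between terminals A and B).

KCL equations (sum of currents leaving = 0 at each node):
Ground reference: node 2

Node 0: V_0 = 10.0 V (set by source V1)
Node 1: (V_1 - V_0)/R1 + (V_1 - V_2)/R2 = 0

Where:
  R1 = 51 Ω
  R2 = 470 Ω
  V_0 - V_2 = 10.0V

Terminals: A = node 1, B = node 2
R1 and R2 are in series across V1 (node 0 → node 1 → node 2), and the output A–B is taken across R2, so this is a voltage divider.
Series current: I = V1/(R1 + R2) = 10/(51 + 470) = 10/521 = 0.01919 A
V_R2 = I × R2 = V1 × R2/(R1 + R2) = 10 × 470/521 = 9.021 V

Final answer: 9.021 V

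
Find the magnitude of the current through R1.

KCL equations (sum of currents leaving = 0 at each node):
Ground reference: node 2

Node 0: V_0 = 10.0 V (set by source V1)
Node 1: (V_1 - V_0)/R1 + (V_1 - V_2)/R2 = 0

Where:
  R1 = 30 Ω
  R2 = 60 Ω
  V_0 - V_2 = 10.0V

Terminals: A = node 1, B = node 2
Nodal analysis, taking node 2 as the 0 V reference.
Source V1 fixes V_0 = 10 V.
KCL at each unknown node (sum of currents leaving = 0; resistances in Ω):
  Node 1: (V_1 - 10)/30 + (V_1 - 0)/60 = 0
Collecting terms: 0.05 × V_1 = 0.3333  =>  V_1 = 6.667 V
I_R1 = (V_0 - V_1)/R1 = (10 - 6.667)/30 = 0.1111 A
|I_R1| = 0.1111 A

Final answer: |I_R1| = 0.1111 A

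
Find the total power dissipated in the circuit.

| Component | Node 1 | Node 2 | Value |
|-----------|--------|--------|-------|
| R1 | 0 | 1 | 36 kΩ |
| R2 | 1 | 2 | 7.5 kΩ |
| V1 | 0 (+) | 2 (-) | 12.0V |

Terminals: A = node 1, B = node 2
Nodal analysis, taking node 2 as the 0 V reference.
Source V1 fixes V_0 = 12 V.
KCL at each unknown node (sum of currents leaving = 0; resistances in Ω):
  Node 1: (V_1 - 12)/36000 + (V_1 - 0)/7500 = 0
Collecting terms: 0.0001611 × V_1 = 0.0003333  =>  V_1 = 2.069 V
Power in each resistor, P = (ΔV)²/R:
  P_R1 = (12 - 2.069)²/36000 = 0.00274 W
  P_R2 = (2.069 - 0)²/7500 = 0.0005707 W
P_total = P_R1 + P_R2 = 0.00331 W

Final answer: 0.00331 W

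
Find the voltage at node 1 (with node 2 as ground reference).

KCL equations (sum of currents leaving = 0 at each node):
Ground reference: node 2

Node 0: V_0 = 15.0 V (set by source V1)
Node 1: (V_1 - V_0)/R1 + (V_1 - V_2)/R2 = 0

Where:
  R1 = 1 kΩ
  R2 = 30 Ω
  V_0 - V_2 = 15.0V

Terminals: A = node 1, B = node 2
Nodal analysis, taking node 2 as the 0 V reference.
Source V1 fixes V_0 = 15 V.
KCL at each unknown node (sum of currents leaving = 0; resistances in Ω):
  Node 1: (V_1 - 15)/1000 + (V_1 - 0)/30 = 0
Collecting terms: 0.03433 × V_1 = 0.015  =>  V_1 = 0.4369 V
The requested potential is V_1 = 0.4369 V.

Final answer: V_1 = 0.4369 V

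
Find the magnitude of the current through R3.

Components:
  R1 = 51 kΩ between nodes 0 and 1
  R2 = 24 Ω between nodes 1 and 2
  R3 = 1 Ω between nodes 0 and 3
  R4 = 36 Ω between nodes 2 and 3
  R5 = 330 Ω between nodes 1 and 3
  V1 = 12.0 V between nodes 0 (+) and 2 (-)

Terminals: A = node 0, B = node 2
Nodal analysis, taking node 2 as the 0 V reference.
Source V1 fixes V_0 = 12 V.
KCL at each unknown node (sum of currents leaving = 0; resistances in Ω):
  Node 1: (V_1 - 12)/51000 + (V_1 - 0)/24 + (V_1 - V_3)/330 = 0
  Node 3: (V_3 - 12)/1 + (V_3 - 0)/36 + (V_3 - V_1)/330 = 0
Collecting terms (coefficients in siemens):
  0.04472·V_1 - 0.00303·V_3 = 0.0002353
  1.031·V_3 - 0.00303·V_1 = 12
Determinant D = (0.04472)(1.031) - (-0.00303)(-0.00303) = 0.04609
V_1 = [(0.0002353)(1.031) - (-0.00303)(12)]/D = 0.7943 V
V_3 = [(0.04472)(12) - (0.0002353)(-0.00303)]/D = 11.64 V
I_R3 = (V_0 - V_3)/R3 = (12 - 11.64)/1 = 0.3563 A
|I_R3| = 0.3563 A

Final answer: |I_R3| = 0.3563 A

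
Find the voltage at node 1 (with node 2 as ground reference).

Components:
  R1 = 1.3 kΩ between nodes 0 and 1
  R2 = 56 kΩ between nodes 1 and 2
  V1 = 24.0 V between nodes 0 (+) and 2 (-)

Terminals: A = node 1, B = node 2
Nodal analysis, taking node 2 as the 0 V reference.
Source V1 fixes V_0 = 24 V.
KCL at each unknown node (sum of currents leaving = 0; resistances in Ω):
  Node 1: (V_1 - 24)/1300 + (V_1 - 0)/56000 = 0
Collecting terms: 0.0007871 × V_1 = 0.01846  =>  V_1 = 23.46 V
The requested potential is V_1 = 23.46 V.

Final answer: V_1 = 23.46 V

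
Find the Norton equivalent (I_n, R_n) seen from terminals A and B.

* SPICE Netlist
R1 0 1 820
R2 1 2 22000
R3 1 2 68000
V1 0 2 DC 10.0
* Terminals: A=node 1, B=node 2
Find the Thévenin equivalent first; then I_n = V_th/R_th and R_n = R_th.
Step 1 — V_th is the open-circuit voltage V_A - V_B (nothing connected across the terminals).
Nodal analysis, taking node 2 as the 0 V reference.
Source V1 fixes V_0 = 10 V.
KCL at each unknown node (sum of currents leaving = 0; resistances in Ω):
  Node 1: (V_1 - 10)/820 + (V_1 - 0)/22000 + (V_1 - 0)/68000 = 0
Collecting terms: 0.00128 × V_1 = 0.0122  =>  V_1 = 9.53 V
V_th = V_1 - V_2 = 9.53 - 0 = 9.53 V
Step 2 — R_th: zero the source — replace V1 by a short circuit (node 2 merges into node 0) — and find the resistance seen between A (node 1) and B (node 0).
Reduce the network between node 1 (A) and node 0 (B) by series/parallel combination:
  Rp1 = R1 ‖ R2 ‖ R3 (parallel, all between nodes 0 and 1) = 1/(1/820 + 1/22000 + 1/68000) = 781.4 Ω
R_th = 781.4 Ω
I_n = V_th/R_th = 9.53/781.4 = 0.0122 A, and R_n = R_th = 781.4 Ω

Final answer: I_n = 0.0122 A, R_n = 781.4 Ω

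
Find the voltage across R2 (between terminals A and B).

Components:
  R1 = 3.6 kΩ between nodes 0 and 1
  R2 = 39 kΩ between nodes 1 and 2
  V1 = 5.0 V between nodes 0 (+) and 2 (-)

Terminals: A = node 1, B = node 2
R1 and R2 are in series across V1 (node 0 → node 1 → node 2), and the output A–B is taken across R2, so this is a voltage divider.
Series current: I = V1/(R1 + R2) = 5/(3600 + 39000) = 5/42600 = 0.0001174 A
V_R2 = I × R2 = V1 × R2/(R1 + R2) = 5 × 39000/42600 = 4.577 V

Final answer: 4.577 V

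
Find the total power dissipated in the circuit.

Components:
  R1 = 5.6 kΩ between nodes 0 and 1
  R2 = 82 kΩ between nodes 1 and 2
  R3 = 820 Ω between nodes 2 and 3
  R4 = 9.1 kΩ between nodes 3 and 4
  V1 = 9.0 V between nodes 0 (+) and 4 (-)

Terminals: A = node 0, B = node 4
Nodal analysis, taking node 4 as the 0 V reference.
Source V1 fixes V_0 = 9 V.
KCL at each unknown node (sum of currents leaving = 0; resistances in Ω):
  Node 1: (V_1 - 9)/5600 + (V_1 - V_2)/82000 = 0
  Node 2: (V_2 - V_1)/82000 + (V_2 - V_3)/820 = 0
  Node 3: (V_3 - V_2)/820 + (V_3 - 0)/9100 = 0
Collecting terms (coefficients in siemens):
  0.0001908·V_1 - 0.0000122·V_2 = 0.001607
  0.001232·V_2 - 0.0000122·V_1 - 0.00122·V_3 = 0
  0.001329·V_3 - 0.00122·V_2 = 0
Solving these 3 simultaneous equations (Gaussian elimination) gives:
  V_1 = 8.483 V, V_2 = 0.9155 V, V_3 = 0.8398 V
Power in each resistor, P = (ΔV)²/R:
  P_R1 = (9 - 8.483)²/5600 = 0.0000477 W
  P_R2 = (8.483 - 0.9155)²/82000 = 0.0006984 W
  P_R3 = (0.9155 - 0.8398)²/820 = 0.000006984 W
  P_R4 = (0.8398 - 0)²/9100 = 0.00007751 W
P_total = P_R1 + P_R2 + P_R3 + P_R4 = 0.0008306 W

Final answer: 0.0008306 W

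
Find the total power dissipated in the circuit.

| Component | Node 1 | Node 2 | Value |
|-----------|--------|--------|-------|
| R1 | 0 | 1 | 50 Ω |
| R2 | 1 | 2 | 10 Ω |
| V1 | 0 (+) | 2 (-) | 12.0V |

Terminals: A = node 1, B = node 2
Nodal analysis, taking node 2 as the 0 V reference.
Source V1 fixes V_0 = 12 V.
KCL at each unknown node (sum of currents leaving = 0; resistances in Ω):
  Node 1: (V_1 - 12)/50 + (V_1 - 0)/10 = 0
Collecting terms: 0.12 × V_1 = 0.24  =>  V_1 = 2 V
Power in each resistor, P = (ΔV)²/R:
  P_R1 = (12 - 2)²/50 = 2 W
  P_R2 = (2 - 0)²/10 = 0.4 W
P_total = P_R1 + P_R2 = 2.4 W

Final answer: 2.4 W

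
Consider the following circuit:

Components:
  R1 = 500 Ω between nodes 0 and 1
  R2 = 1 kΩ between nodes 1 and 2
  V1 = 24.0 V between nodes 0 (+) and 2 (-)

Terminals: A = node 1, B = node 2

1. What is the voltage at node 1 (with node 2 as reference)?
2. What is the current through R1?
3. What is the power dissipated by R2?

Nodal analysis, taking node 2 as the 0 V reference.
Source V1 fixes V_0 = 24 V.
KCL at each unknown node (sum of currents leaving = 0; resistances in Ω):
  Node 1: (V_1 - 24)/500 + (V_1 - 0)/1000 = 0
Collecting terms: 0.003 × V_1 = 0.048  =>  V_1 = 16 V
Part 1:
  Read off the nodal solution: V_1 = 16 V
Part 2:
  I_R1 = (V_0 - V_1)/R1 = (24 - 16)/500 = 0.016 A
  Magnitude: I_R1 = 0.016 A
Part 3:
  I_R2 = (V_1 - V_2)/R2 = (16 - 0)/1000 = 0.016 A
  P_R2 = I_R2² × R2 = (0.016)² × 1000 = 0.256 W

Final answers:
1. V_1 = 16 V
2. I_R1 = 0.016 A
3. P_R2 = 0.256 W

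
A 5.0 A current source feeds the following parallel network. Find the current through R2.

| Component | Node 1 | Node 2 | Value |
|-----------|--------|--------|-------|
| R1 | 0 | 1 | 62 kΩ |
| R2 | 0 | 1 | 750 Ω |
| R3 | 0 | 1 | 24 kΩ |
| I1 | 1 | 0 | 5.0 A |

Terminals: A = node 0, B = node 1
All resistors sit directly between nodes 0 and 1, so they are in parallel and share one voltage V; the full source current 5 A splits among them.
1/R_par = 1/62000 + 1/750 + 1/24000 = 0.001391 S  =>  R_par = 718.8 Ω
V = I × R_par = 5 × 718.8 = 3594 V
I_R2 = V/R2 = 3594/750 = 4.792 A

Final answer: 4.792 A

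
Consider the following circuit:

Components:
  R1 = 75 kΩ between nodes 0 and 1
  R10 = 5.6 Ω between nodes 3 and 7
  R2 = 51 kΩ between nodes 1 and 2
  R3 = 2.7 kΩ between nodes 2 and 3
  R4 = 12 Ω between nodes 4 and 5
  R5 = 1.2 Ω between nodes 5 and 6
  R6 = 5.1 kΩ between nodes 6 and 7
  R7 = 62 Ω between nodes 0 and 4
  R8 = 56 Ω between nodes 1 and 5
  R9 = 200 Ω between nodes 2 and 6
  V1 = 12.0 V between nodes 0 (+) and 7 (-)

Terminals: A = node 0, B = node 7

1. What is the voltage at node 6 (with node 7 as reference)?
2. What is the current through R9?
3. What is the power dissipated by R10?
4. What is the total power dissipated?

Nodal analysis, taking node 7 as the 0 V reference.
Source V1 fixes V_0 = 12 V.
KCL at each unknown node (sum of currents leaving = 0; resistances in Ω):
  Node 1: (V_1 - 12)/75000 + (V_1 - V_2)/51000 + (V_1 - V_5)/56 = 0
  Node 2: (V_2 - V_1)/51000 + (V_2 - V_3)/2700 + (V_2 - V_6)/200 = 0
  Node 3: (V_3 - V_2)/2700 + (V_3 - 0)/5.6 = 0
  Node 4: (V_4 - V_5)/12 + (V_4 - 12)/62 = 0
  Node 5: (V_5 - V_4)/12 + (V_5 - V_6)/1.2 + (V_5 - V_1)/56 = 0
  Node 6: (V_6 - V_5)/1.2 + (V_6 - 0)/5100 + (V_6 - V_2)/200 = 0
Collecting terms (coefficients in siemens):
  0.01789·V_1 - 0.00001961·V_2 - 0.01786·V_5 = 0.00016
  0.00539·V_2 - 0.00001961·V_1 - 0.0003704·V_3 - 0.005·V_6 = 0
  0.1789·V_3 - 0.0003704·V_2 = 0
  0.09946·V_4 - 0.08333·V_5 = 0.1935
  0.9345·V_5 - 0.01786·V_1 - 0.08333·V_4 - 0.8333·V_6 = 0
  0.8385·V_6 - 0.005·V_2 - 0.8333·V_5 = 0
Solving these 6 simultaneous equations (Gaussian elimination) gives:
  V_1 = 11.54 V, V_2 = 10.74 V, V_3 = 0.02223 V, V_4 = 11.61 V
  V_5 = 11.54 V, V_6 = 11.53 V
Part 1:
  Read off the nodal solution: V_6 = 11.53 V
Part 2:
  I_R9 = (V_2 - V_6)/R9 = (10.74 - 11.53)/200 = -0.003954 A
  Magnitude: I_R9 = 0.003954 A
Part 3:
  I_R10 = (V_3 - V_7)/R10 = (0.02223 - 0)/5.6 = 0.00397 A
  P_R10 = I_R10² × R10 = (0.00397)² × 5.6 = 0.00008826 W
Part 4:
  Power in each resistor, P = (ΔV)²/R:
    P_R1 = (12 - 11.54)²/75000 = 0.000002836 W
    P_R2 = (11.54 - 10.74)²/51000 = 0.00001248 W
    P_R3 = (10.74 - 0.02223)²/2700 = 0.04255 W
    P_R4 = (11.61 - 11.54)²/12 = 0.000465 W
    P_R5 = (11.54 - 11.53)²/1.2 = 0.00004636 W
    P_R6 = (11.53 - 0)²/5100 = 0.02608 W
    P_R7 = (12 - 11.61)²/62 = 0.002402 W
    P_R8 = (11.54 - 11.54)²/56 = 0.000000005047 W
    P_R9 = (10.74 - 11.53)²/200 = 0.003127 W
    P_R10 = (0.02223 - 0)²/5.6 = 0.00008826 W
  P_total = P_R1 + P_R2 + P_R3 + P_R4 + P_R5 + P_R6 + P_R7 + P_R8 + P_R9 + P_R10 = 0.07477 W

Final answers:
1. V_6 = 11.53 V
2. I_R9 = 0.003954 A
3. P_R10 = 8.826e-05 W
4. P_total = 0.07477 W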